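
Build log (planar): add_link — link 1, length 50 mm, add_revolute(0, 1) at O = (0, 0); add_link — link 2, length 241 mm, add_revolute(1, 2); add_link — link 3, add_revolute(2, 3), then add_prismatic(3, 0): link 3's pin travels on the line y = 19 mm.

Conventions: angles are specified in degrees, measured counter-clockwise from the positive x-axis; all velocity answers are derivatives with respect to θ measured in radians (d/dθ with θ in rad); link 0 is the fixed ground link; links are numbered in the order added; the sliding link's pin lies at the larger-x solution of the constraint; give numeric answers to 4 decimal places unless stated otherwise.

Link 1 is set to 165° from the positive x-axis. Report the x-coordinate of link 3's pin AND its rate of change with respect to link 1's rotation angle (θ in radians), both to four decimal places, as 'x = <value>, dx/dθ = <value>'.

geometry: r = 50 mm, L = 241 mm, e = 19 mm
crank pin P = (r cos θ, r sin θ) = (-48.296291, 12.940952)
h = r sin θ − e = 12.940952 − 19 = -6.059048
x = r cos θ + √(L² − h²) = -48.296291 + 240.923822 = 192.627531
dx/dθ = −r sin θ − h·r cos θ/√(L² − h²) (θ in radians; h = -6.059048) = -14.155567

x = 192.6275, dx/dθ = -14.1556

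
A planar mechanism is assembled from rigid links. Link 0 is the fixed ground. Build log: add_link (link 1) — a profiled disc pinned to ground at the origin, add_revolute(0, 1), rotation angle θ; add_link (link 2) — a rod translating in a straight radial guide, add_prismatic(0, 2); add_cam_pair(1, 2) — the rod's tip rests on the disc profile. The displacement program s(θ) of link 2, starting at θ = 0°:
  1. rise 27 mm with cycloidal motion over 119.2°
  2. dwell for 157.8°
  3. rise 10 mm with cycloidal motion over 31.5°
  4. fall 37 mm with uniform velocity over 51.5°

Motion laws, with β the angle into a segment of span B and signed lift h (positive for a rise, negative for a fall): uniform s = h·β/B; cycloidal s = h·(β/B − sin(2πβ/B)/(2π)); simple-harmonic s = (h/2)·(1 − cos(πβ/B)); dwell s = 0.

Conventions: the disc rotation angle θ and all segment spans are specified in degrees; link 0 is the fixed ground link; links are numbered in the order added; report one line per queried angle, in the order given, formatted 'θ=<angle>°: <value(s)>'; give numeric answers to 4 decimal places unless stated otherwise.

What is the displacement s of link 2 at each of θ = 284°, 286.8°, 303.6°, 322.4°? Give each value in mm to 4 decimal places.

seg 1 [0°–119.2°] cycloidal, h=27: full span → s += 27 → s = 27.0000
seg 2 [119.2°–277°] dwell: s stays 27.0000
seg 3 [277°–308.5°] cycloidal, h=10: θ=284° here. β=7, B=31.5. 10·(0.2222 − sin(2π·0.2222)/(2π)) = 0.6549 → s = 27.6549
seg 3 [277°–308.5°] cycloidal, h=10: θ=286.8° here. β=9.8, B=31.5. 10·(0.3111 − sin(2π·0.3111)/(2π)) = 1.6355 → s = 28.6355
seg 3 [277°–308.5°] cycloidal, h=10: θ=303.6° here. β=26.6, B=31.5. 10·(0.8444 − sin(2π·0.8444)/(2π)) = 9.7639 → s = 36.7639
seg 3 [277°–308.5°] cycloidal, h=10: full span → s += 10 → s = 37.0000
seg 4 [308.5°–360°] uniform, h=-37: θ=322.4° here. β=13.9, B=51.5. -37·13.9/51.5 = -9.9864 → s = 27.0136

θ=284°: 27.6549
θ=286.8°: 28.6355
θ=303.6°: 36.7639
θ=322.4°: 27.0136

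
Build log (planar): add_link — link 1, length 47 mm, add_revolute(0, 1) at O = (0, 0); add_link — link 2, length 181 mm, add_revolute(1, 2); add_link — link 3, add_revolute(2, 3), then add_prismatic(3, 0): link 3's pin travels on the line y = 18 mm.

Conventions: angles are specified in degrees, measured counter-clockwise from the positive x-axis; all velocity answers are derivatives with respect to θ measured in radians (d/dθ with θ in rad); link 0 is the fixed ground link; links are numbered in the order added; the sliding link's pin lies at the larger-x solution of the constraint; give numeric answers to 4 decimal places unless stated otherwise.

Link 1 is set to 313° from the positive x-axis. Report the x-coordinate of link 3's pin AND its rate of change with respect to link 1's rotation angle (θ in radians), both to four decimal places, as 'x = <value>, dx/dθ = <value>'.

geometry: r = 47 mm, L = 181 mm, e = 18 mm
crank pin P = (r cos θ, r sin θ) = (32.053923, -34.373624)
h = r sin θ − e = -34.373624 − 18 = -52.373624
x = r cos θ + √(L² − h²) = 32.053923 + 173.257045 = 205.310968
dx/dθ = −r sin θ − h·r cos θ/√(L² − h²) (θ in radians; h = -52.373624) = 44.063158

x = 205.3110, dx/dθ = 44.0632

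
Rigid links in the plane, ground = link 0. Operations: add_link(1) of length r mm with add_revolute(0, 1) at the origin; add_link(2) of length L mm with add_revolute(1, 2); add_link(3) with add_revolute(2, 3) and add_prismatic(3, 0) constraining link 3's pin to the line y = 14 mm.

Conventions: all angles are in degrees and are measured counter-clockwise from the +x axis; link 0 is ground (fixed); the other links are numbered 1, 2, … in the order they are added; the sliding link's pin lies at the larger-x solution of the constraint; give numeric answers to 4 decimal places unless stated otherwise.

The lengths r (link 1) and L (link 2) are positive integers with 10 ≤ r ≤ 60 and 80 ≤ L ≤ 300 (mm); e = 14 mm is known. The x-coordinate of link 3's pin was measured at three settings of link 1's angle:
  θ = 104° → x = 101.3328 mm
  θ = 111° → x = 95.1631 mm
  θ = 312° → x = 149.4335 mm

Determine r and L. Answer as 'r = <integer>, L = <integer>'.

constraint per measurement: (x − r cos θ)² + (r sin θ − e)² = L²
subtracting the θ₁ and θ₂ equations cancels the r² and L² terms:
r = (x₁² − x₂²) / (2[(x₁cos θ₁ + e sin θ₁) − (x₂cos θ₂ + e sin θ₂)]) = 59.9993 → r = 60
L² = (x₁ − r cos θ₁)² + (r sin θ₁ − e)² = 15375.9943 → L = 124.0000 → L = 124
check at θ₃=312°: x = 149.4335 (printed 149.4335) ✓

r = 60, L = 124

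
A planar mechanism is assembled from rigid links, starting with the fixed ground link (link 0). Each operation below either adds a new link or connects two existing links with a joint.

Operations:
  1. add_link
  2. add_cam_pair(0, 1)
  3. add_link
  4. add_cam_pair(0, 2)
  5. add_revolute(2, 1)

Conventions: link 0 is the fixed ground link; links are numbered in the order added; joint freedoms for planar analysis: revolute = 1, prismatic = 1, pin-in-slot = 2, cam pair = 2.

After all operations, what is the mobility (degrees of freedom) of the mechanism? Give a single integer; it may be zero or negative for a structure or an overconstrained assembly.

(L,J1,J2)=(1,0,0); link0 fixed
link1: (2,0,0)
C 0-1 [J2]: (2,0,1)
link2: (3,0,1)
C 0-2 [J2]: (3,0,2)
R 2-1 [J1]: (3,1,2)
Grübler: 3·2 − 2·1 − 2 = 2

M = 2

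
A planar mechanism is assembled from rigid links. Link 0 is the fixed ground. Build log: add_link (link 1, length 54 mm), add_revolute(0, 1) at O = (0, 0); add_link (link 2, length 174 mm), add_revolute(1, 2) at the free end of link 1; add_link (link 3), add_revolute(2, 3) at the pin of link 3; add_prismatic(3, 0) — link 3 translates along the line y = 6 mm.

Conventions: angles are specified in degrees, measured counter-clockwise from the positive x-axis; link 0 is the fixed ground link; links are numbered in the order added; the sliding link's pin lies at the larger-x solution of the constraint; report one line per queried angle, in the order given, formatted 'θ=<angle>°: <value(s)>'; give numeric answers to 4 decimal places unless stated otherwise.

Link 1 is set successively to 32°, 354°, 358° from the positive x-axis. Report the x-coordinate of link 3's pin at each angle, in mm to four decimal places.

geometry: r = 54 mm, L = 174 mm, e = 6 mm
θ=32°: crank pin P = (r cos θ, r sin θ) = (45.794597, 28.615640)
θ=32°: h = r sin θ − e = 28.615640 − 6 = 22.615640
θ=32°: x = r cos θ + √(L² − h²) = 45.794597 + 172.524006 = 218.318604
θ=354°: crank pin P = (r cos θ, r sin θ) = (53.704182, -5.644537)
θ=354°: h = r sin θ − e = -5.644537 − 6 = -11.644537
θ=354°: x = r cos θ + √(L² − h²) = 53.704182 + 173.609921 = 227.314104
θ=358°: crank pin P = (r cos θ, r sin θ) = (53.967105, -1.884573)
θ=358°: h = r sin θ − e = -1.884573 − 6 = -7.884573
θ=358°: x = r cos θ + √(L² − h²) = 53.967105 + 173.821269 = 227.788374

θ=32°: 218.3186
θ=354°: 227.3141
θ=358°: 227.7884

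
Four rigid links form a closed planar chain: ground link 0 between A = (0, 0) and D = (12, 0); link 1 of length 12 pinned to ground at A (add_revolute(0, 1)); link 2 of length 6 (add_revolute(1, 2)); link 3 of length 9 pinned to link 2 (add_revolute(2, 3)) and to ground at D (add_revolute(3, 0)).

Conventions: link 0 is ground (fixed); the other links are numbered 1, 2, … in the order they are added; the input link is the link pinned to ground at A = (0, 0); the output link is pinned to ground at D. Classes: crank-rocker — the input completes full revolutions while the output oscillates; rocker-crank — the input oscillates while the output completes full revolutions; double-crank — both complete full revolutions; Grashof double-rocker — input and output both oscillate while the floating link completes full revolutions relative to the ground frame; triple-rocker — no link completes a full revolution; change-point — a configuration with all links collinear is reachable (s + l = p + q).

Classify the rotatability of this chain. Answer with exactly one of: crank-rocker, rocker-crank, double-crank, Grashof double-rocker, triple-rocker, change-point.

lengths: ground=12, input=12, coupler=6, output=9
sorted: s=6 (shortest), l=12 (longest), p+q=21
s + l = 18 vs p + q = 21
s + l < p + q (Grashof) with shortest = coupler link → Grashof double-rocker

Grashof double-rocker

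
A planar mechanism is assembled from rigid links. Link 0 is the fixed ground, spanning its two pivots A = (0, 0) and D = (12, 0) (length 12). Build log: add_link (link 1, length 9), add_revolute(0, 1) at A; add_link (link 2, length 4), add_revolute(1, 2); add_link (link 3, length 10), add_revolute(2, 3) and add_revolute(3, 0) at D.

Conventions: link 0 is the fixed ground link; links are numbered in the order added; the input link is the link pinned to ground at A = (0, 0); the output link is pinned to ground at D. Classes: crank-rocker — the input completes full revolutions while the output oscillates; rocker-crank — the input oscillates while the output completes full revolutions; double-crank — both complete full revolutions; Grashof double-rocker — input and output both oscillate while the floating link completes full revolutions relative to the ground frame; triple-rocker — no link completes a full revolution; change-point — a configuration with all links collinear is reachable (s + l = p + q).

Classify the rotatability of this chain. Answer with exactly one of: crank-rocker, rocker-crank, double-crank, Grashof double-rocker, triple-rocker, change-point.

lengths: ground=12, input=9, coupler=4, output=10
sorted: s=4 (shortest), l=12 (longest), p+q=19
s + l = 16 vs p + q = 19
s + l < p + q (Grashof) with shortest = coupler link → Grashof double-rocker

Grashof double-rocker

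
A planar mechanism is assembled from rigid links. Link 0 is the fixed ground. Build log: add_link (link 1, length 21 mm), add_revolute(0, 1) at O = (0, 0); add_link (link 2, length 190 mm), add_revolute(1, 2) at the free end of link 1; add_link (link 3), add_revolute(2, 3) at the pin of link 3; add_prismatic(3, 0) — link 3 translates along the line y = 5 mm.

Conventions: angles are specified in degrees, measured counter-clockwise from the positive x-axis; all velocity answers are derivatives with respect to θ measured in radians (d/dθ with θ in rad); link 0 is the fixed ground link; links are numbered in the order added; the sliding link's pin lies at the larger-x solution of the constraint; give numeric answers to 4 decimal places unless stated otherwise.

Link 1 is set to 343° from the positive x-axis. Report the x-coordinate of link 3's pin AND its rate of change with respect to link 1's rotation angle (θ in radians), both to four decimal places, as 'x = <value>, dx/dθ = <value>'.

geometry: r = 21 mm, L = 190 mm, e = 5 mm
crank pin P = (r cos θ, r sin θ) = (20.082400, -6.139806)
h = r sin θ − e = -6.139806 − 5 = -11.139806
x = r cos θ + √(L² − h²) = 20.082400 + 189.673152 = 209.755552
dx/dθ = −r sin θ − h·r cos θ/√(L² − h²) (θ in radians; h = -11.139806) = 7.319277

x = 209.7556, dx/dθ = 7.3193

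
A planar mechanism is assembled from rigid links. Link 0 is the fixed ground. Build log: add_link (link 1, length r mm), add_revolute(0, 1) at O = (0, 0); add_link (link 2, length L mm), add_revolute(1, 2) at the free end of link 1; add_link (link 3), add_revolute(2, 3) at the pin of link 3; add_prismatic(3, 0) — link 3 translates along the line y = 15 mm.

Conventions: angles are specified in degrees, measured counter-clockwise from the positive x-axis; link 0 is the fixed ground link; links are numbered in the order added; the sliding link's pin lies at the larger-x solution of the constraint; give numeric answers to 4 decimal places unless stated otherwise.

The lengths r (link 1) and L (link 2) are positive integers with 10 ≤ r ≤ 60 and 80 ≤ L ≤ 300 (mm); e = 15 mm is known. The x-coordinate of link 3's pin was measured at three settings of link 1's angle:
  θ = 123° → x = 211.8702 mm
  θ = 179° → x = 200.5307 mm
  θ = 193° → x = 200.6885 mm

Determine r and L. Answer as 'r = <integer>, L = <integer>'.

constraint per measurement: (x − r cos θ)² + (r sin θ − e)² = L²
subtracting the θ₁ and θ₂ equations cancels the r² and L² terms:
r = (x₁² − x₂²) / (2[(x₁cos θ₁ + e sin θ₁) − (x₂cos θ₂ + e sin θ₂)]) = 23.9999 → r = 24
L² = (x₁ − r cos θ₁)² + (r sin θ₁ − e)² = 50624.9923 → L = 225.0000 → L = 225
check at θ₃=193°: x = 200.6885 (printed 200.6885) ✓

r = 24, L = 225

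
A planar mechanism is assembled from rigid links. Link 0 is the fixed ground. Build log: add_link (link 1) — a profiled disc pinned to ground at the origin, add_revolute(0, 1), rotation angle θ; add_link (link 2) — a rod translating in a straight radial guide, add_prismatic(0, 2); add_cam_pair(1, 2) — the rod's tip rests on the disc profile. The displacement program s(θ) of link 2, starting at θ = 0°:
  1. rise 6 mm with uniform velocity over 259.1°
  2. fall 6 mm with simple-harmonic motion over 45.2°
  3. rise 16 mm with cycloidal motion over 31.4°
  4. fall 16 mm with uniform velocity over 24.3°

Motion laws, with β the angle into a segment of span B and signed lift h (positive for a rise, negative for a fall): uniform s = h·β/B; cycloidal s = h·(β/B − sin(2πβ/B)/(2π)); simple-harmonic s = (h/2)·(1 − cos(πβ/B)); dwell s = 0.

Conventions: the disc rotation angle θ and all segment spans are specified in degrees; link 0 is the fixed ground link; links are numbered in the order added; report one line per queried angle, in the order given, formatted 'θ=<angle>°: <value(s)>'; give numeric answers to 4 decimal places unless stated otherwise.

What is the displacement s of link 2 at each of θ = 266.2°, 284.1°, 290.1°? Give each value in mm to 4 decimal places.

seg 1 [0°–259.1°] uniform, h=6: full span → s += 6 → s = 6.0000
seg 2 [259.1°–304.3°] simple-harmonic, h=-6: θ=266.2° here. β=7.1, B=45.2. -6/2·(1 − cos(π·0.1571)) = -0.3579 → s = 5.6421
seg 2 [259.1°–304.3°] simple-harmonic, h=-6: θ=284.1° here. β=25, B=45.2. -6/2·(1 − cos(π·0.5531)) = -3.4981 → s = 2.5019
seg 2 [259.1°–304.3°] simple-harmonic, h=-6: θ=290.1° here. β=31, B=45.2. -6/2·(1 − cos(π·0.6858)) = -4.6537 → s = 1.3463

θ=266.2°: 5.6421
θ=284.1°: 2.5019
θ=290.1°: 1.3463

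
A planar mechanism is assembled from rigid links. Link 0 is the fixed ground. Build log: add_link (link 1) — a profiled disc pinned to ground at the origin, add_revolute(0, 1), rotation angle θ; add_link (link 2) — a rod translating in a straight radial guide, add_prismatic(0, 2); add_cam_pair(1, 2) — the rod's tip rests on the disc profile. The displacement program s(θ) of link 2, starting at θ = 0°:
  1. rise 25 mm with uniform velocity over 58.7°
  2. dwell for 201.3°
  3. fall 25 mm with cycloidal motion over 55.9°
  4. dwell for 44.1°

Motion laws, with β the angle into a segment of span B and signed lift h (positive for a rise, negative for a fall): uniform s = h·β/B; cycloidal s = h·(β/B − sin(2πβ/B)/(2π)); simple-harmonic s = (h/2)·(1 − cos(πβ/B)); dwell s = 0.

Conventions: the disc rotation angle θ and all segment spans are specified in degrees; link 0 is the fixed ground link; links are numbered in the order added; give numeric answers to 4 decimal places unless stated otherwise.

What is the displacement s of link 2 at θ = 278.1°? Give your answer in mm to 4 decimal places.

seg 1 [0°–58.7°] uniform, h=25: full span → s += 25 → s = 25.0000
seg 2 [58.7°–260°] dwell: s stays 25.0000
seg 3 [260°–315.9°] cycloidal, h=-25: θ=278.1° here. β=18.1, B=55.9. -25·(0.3238 − sin(2π·0.3238)/(2π)) = -4.5360 → s = 20.4640

20.4640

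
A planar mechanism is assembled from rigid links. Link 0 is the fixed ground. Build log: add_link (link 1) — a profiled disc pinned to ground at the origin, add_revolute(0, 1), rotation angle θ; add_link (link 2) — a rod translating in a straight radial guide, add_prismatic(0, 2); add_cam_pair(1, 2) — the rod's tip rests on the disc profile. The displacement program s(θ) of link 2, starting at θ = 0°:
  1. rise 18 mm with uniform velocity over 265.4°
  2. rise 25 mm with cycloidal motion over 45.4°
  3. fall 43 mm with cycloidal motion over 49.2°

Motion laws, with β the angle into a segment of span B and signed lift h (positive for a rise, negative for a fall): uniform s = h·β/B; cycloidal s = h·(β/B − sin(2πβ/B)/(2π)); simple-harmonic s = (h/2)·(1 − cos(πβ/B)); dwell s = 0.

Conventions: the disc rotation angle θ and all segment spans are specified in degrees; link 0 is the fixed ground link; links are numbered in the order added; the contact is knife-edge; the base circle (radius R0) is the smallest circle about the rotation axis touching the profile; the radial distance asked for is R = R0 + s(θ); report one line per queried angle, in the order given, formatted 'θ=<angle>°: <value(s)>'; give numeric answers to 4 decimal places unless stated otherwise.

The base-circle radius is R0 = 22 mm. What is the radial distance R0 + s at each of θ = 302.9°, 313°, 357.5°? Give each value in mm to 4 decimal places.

seg 1 [0°–265.4°] uniform, h=18: full span → s += 18 → s = 18.0000
seg 2 [265.4°–310.8°] cycloidal, h=25: θ=302.9° here. β=37.5, B=45.4. 25·(0.8260 − sin(2π·0.8260)/(2π)) = 24.1837 → s = 42.1837
seg 2 [265.4°–310.8°] cycloidal, h=25: full span → s += 25 → s = 43.0000
seg 3 [310.8°–360°] cycloidal, h=-43: θ=313° here. β=2.2, B=49.2. -43·(0.0447 − sin(2π·0.0447)/(2π)) = -0.0252 → s = 42.9748
seg 3 [310.8°–360°] cycloidal, h=-43: θ=357.5° here. β=46.7, B=49.2. -43·(0.9492 − sin(2π·0.9492)/(2π)) = -42.9631 → s = 0.0369
θ=302.9°: R = R0 + s = 22 + 42.1837 = 64.1837
θ=313°: R = R0 + s = 22 + 42.9748 = 64.9748
θ=357.5°: R = R0 + s = 22 + 0.0369 = 22.0369

θ=302.9°: 64.1837
θ=313°: 64.9748
θ=357.5°: 22.0369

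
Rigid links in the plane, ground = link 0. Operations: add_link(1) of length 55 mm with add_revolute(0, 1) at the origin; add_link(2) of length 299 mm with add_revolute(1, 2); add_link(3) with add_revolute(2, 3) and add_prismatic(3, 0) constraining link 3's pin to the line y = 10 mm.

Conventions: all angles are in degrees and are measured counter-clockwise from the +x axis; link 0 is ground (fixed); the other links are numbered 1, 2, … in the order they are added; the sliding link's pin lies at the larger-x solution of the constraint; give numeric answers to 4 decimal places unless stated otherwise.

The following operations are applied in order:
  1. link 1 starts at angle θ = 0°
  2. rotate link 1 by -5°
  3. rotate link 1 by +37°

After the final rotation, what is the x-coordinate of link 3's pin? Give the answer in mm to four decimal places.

geometry: r = 55 mm, L = 299 mm, e = 10 mm; θ starts at 0°
rotate link 1 by -5°: θ ← 0° -5° = -5°
rotate link 1 by +37°: θ ← -5° +37° = 32°
crank pin P = (r cos θ, r sin θ) = (46.642645, 29.145560)
h = r sin θ − e = 29.145560 − 10 = 19.145560
x = r cos θ + √(L² − h²) = 46.642645 + 298.386406 = 345.029052

345.0291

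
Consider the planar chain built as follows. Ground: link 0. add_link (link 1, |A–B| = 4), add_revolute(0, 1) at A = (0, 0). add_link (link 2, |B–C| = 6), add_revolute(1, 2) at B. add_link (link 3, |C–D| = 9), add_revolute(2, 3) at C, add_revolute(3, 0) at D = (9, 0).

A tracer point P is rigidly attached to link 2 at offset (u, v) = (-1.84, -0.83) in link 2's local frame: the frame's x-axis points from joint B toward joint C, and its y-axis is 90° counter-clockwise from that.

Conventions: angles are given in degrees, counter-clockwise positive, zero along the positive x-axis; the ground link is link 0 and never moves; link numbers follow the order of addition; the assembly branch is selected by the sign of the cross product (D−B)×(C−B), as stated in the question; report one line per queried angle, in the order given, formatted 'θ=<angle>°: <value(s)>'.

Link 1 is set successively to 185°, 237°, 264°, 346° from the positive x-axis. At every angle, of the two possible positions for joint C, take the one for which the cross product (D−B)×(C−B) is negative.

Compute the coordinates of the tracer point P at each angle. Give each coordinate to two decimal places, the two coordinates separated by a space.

A=(0,0), D=(9.00,0)
θ=185°: B = A + 4.00·(cos185°, sin185°) = (-3.9848, -0.3486)
θ=185°: |BD| = 12.9895
θ=185°: circle(B,6.00) ∩ circle(D,9.00): a=4.7626, h=3.6494
θ=185°:   candidates: C₊=(0.6781,3.4273) cross=47.404; C₋=(0.8740,-3.8689) cross=-47.404
θ=185°:   branch - wants cross < 0 → take C=(0.8740,-3.8689) (cross=-47.404)
θ=185°: ex = (C−B)/|BC| = (0.8098,-0.5867); ey = (0.5867,0.8098)
θ=185°: P = B + -1.84·ex + -0.83·ey = (-5.9618,0.0588)
θ=237°: B = A + 4.00·(cos237°, sin237°) = (-2.1786, -3.3547)
θ=237°: |BD| = 11.6711
θ=237°: circle(B,6.00) ∩ circle(D,9.00): a=3.9077, h=4.5530
θ=237°:   candidates: C₊=(0.2555,2.1294) cross=53.139; C₋=(2.8729,-6.5923) cross=-53.139
θ=237°:   branch - wants cross < 0 → take C=(2.8729,-6.5923) (cross=-53.139)
θ=237°: ex = (C−B)/|BC| = (0.8419,-0.5396); ey = (0.5396,0.8419)
θ=237°: P = B + -1.84·ex + -0.83·ey = (-4.1756,-3.0606)
θ=264°: B = A + 4.00·(cos264°, sin264°) = (-0.4181, -3.9781)
θ=264°: |BD| = 10.2238
θ=264°: circle(B,6.00) ∩ circle(D,9.00): a=2.9112, h=5.2464
θ=264°:   candidates: C₊=(0.2222,1.9876) cross=53.639; C₋=(4.3050,-7.6784) cross=-53.639
θ=264°:   branch - wants cross < 0 → take C=(4.3050,-7.6784) (cross=-53.639)
θ=264°: ex = (C−B)/|BC| = (0.7872,-0.6167); ey = (0.6167,0.7872)
θ=264°: P = B + -1.84·ex + -0.83·ey = (-2.3784,-3.4967)
θ=346°: B = A + 4.00·(cos346°, sin346°) = (3.8812, -0.9677)
θ=346°: |BD| = 5.2095
θ=346°: circle(B,6.00) ∩ circle(D,9.00): a=-1.7143, h=5.7499
θ=346°:   candidates: C₊=(1.1286,4.3637) cross=29.954; C₋=(3.2648,-6.9359) cross=-29.954
θ=346°:   branch - wants cross < 0 → take C=(3.2648,-6.9359) (cross=-29.954)
θ=346°: ex = (C−B)/|BC| = (-0.1027,-0.9947); ey = (0.9947,-0.1027)
θ=346°: P = B + -1.84·ex + -0.83·ey = (3.2446,0.9478)

θ=185°: -5.96 0.06
θ=237°: -4.18 -3.06
θ=264°: -2.38 -3.50
θ=346°: 3.24 0.95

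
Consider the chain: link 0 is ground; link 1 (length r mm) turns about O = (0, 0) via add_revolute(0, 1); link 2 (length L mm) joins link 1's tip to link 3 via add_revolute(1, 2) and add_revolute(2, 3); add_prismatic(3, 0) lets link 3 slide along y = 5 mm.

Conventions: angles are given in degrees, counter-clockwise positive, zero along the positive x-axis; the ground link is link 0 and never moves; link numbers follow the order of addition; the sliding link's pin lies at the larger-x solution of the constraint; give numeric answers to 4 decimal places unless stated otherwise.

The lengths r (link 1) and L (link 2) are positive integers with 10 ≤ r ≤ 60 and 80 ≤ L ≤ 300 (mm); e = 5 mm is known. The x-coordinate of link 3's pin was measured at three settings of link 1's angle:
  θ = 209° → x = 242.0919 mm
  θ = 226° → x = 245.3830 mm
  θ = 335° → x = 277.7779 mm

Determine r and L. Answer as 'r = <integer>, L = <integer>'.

constraint per measurement: (x − r cos θ)² + (r sin θ − e)² = L²
subtracting the θ₁ and θ₂ equations cancels the r² and L² terms:
r = (x₁² − x₂²) / (2[(x₁cos θ₁ + e sin θ₁) − (x₂cos θ₂ + e sin θ₂)]) = 19.9999 → r = 20
L² = (x₁ − r cos θ₁)² + (r sin θ₁ − e)² = 67599.9838 → L = 260.0000 → L = 260
check at θ₃=335°: x = 277.7779 (printed 277.7779) ✓

r = 20, L = 260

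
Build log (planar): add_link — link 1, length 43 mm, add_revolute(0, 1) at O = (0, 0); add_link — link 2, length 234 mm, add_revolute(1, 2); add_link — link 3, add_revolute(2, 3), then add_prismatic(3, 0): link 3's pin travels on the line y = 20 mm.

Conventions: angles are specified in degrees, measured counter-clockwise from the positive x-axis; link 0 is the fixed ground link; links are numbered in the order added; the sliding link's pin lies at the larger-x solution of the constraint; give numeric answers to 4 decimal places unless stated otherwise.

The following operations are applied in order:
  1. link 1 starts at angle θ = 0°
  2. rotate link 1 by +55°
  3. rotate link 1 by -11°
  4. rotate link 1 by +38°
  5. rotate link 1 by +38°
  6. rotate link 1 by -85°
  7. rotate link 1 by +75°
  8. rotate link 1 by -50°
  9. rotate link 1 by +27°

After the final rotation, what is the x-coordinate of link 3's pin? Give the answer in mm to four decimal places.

geometry: r = 43 mm, L = 234 mm, e = 20 mm; θ starts at 0°
rotate link 1 by +55°: θ ← 0° +55° = 55°
rotate link 1 by -11°: θ ← 55° -11° = 44°
rotate link 1 by +38°: θ ← 44° +38° = 82°
rotate link 1 by +38°: θ ← 82° +38° = 120°
rotate link 1 by -85°: θ ← 120° -85° = 35°
rotate link 1 by +75°: θ ← 35° +75° = 110°
rotate link 1 by -50°: θ ← 110° -50° = 60°
rotate link 1 by +27°: θ ← 60° +27° = 87°
crank pin P = (r cos θ, r sin θ) = (2.250446, 42.941070)
h = r sin θ − e = 42.941070 − 20 = 22.941070
x = r cos θ + √(L² − h²) = 2.250446 + 232.872728 = 235.123174

235.1232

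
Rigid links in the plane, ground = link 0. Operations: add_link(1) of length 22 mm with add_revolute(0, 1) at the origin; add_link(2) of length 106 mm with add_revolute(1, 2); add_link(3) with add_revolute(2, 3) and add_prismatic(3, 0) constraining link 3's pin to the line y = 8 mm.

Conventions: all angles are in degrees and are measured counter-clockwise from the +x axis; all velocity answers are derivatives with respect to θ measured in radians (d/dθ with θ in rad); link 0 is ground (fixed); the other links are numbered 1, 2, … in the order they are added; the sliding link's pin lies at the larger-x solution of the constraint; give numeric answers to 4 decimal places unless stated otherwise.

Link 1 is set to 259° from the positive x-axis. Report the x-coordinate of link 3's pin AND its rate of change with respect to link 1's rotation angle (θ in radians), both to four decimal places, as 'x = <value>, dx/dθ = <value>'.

geometry: r = 22 mm, L = 106 mm, e = 8 mm
crank pin P = (r cos θ, r sin θ) = (-4.197798, -21.595798)
h = r sin θ − e = -21.595798 − 8 = -29.595798
x = r cos θ + √(L² − h²) = -4.197798 + 101.784521 = 97.586723
dx/dθ = −r sin θ − h·r cos θ/√(L² − h²) (θ in radians; h = -29.595798) = 20.375208

x = 97.5867, dx/dθ = 20.3752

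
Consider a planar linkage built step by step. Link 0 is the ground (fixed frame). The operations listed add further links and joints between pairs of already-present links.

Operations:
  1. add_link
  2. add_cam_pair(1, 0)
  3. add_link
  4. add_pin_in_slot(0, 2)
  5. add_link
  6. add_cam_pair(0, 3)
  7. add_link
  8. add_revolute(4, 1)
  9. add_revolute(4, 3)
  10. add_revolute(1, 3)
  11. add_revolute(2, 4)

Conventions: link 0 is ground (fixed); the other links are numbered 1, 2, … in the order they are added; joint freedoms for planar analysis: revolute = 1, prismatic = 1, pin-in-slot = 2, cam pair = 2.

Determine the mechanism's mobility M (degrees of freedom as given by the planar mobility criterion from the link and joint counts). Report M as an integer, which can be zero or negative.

link 0 = ground. State L|J1|J2 = 1|0|0
+link1  2|0|0
C(1,0) f=2→J2  2|0|1
+link2  3|0|1
PS(0,2) f=2→J2  3|0|2
+link3  4|0|2
C(0,3) f=2→J2  4|0|3
+link4  5|0|3
R(4,1) f=1→J1  5|1|3
R(4,3) f=1→J1  5|2|3
R(1,3) f=1→J1  5|3|3
R(2,4) f=1→J1  5|4|3
M = 3(5−1)−2·4−3 = 12−8−3 = 1

M = 1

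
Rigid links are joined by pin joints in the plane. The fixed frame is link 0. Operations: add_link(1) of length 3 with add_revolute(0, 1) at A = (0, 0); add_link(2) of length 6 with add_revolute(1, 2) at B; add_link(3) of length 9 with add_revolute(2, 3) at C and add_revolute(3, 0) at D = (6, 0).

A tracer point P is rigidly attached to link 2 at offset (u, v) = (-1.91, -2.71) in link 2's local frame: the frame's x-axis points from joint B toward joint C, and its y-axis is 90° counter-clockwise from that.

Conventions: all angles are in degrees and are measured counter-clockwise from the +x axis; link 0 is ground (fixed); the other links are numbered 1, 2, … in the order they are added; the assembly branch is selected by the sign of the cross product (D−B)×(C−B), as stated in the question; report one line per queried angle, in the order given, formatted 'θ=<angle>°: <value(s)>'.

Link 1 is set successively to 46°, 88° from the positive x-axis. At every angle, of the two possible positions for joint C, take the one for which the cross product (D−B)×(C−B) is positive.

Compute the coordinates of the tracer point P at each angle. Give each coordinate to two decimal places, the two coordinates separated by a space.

A=(0,0), D=(6.00,0)
θ=46°: B = A + 3.00·(cos46°, sin46°) = (2.0840, 2.1580)
θ=46°: |BD| = 4.4713
θ=46°: circle(B,6.00) ∩ circle(D,9.00): a=-2.7965, h=5.3085
θ=46°:   candidates: C₊=(2.1968,8.1570) cross=23.736; C₋=(-2.9273,-1.1415) cross=-23.736
θ=46°:   branch + wants cross > 0 → take C=(2.1968,8.1570) (cross=23.736)
θ=46°: ex = (C−B)/|BC| = (0.0188,0.9998); ey = (-0.9998,0.0188)
θ=46°: P = B + -1.91·ex + -2.71·ey = (4.7576,0.1974)
θ=88°: B = A + 3.00·(cos88°, sin88°) = (0.1047, 2.9982)
θ=88°: |BD| = 6.6139
θ=88°: circle(B,6.00) ∩ circle(D,9.00): a=-0.0950, h=5.9992
θ=88°:   candidates: C₊=(2.7396,8.3887) cross=39.678; C₋=(-2.6995,-2.3062) cross=-39.678
θ=88°:   branch + wants cross > 0 → take C=(2.7396,8.3887) (cross=39.678)
θ=88°: ex = (C−B)/|BC| = (0.4391,0.8984); ey = (-0.8984,0.4391)
θ=88°: P = B + -1.91·ex + -2.71·ey = (1.7006,0.0921)

θ=46°: 4.76 0.20
θ=88°: 1.70 0.09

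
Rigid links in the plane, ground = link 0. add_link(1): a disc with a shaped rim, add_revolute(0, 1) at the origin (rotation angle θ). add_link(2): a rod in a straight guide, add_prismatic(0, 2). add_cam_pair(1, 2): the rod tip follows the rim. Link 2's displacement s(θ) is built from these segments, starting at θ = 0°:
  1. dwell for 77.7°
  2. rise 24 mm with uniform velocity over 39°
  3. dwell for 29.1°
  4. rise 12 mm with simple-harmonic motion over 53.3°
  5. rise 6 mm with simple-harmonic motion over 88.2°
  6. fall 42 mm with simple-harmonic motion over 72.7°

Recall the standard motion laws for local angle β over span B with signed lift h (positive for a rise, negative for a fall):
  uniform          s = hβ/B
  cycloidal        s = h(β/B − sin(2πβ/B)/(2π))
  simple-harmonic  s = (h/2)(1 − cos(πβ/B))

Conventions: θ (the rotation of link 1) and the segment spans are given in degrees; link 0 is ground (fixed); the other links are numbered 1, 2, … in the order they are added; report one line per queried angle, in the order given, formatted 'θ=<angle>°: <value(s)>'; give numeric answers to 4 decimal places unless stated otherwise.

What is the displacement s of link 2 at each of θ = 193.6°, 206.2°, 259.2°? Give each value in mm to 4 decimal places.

segment 1 (0° to 77.7°, dwell): s unchanged at 0.0000
segment 2 (77.7° to 116.7°, uniform, h = 24) is passed completely: s = 0.0000 + (24) = 24.0000
segment 3 (116.7° to 145.8°, dwell): s unchanged at 24.0000
θ = 193.6° falls in segment 4 (145.8° to 199.1°, simple-harmonic, h = 12): β = 193.6 − 145.8 = 47.8°, B = 53.3°; Δs = 12/2·(1 − cos(π·0.8968)) = 11.6875; s = 24.0000 + 11.6875 = 35.6875
segment 4 (145.8° to 199.1°, simple-harmonic, h = 12) is passed completely: s = 24.0000 + (12) = 36.0000
θ = 206.2° falls in segment 5 (199.1° to 287.3°, simple-harmonic, h = 6): β = 206.2 − 199.1 = 7.1°, B = 88.2°; Δs = 6/2·(1 − cos(π·0.0805)) = 0.0954; s = 36.0000 + 0.0954 = 36.0954
θ = 259.2° falls in segment 5 (199.1° to 287.3°, simple-harmonic, h = 6): β = 259.2 − 199.1 = 60.1°, B = 88.2°; Δs = 6/2·(1 − cos(π·0.6814)) = 4.6187; s = 36.0000 + 4.6187 = 40.6187

θ=193.6°: 35.6875
θ=206.2°: 36.0954
θ=259.2°: 40.6187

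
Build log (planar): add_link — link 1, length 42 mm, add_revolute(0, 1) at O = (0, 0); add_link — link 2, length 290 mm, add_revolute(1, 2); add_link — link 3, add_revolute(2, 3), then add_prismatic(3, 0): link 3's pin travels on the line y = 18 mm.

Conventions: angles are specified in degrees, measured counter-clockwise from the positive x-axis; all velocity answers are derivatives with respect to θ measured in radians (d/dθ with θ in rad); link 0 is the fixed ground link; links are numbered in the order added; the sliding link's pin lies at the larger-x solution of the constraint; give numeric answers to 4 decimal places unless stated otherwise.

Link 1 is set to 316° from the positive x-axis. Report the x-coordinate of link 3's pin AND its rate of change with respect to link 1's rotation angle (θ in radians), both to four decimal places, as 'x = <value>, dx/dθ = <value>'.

geometry: r = 42 mm, L = 290 mm, e = 18 mm
crank pin P = (r cos θ, r sin θ) = (30.212272, -29.175652)
h = r sin θ − e = -29.175652 − 18 = -47.175652
x = r cos θ + √(L² − h²) = 30.212272 + 286.137131 = 316.349403
dx/dθ = −r sin θ − h·r cos θ/√(L² − h²) (θ in radians; h = -47.175652) = 34.156772

x = 316.3494, dx/dθ = 34.1568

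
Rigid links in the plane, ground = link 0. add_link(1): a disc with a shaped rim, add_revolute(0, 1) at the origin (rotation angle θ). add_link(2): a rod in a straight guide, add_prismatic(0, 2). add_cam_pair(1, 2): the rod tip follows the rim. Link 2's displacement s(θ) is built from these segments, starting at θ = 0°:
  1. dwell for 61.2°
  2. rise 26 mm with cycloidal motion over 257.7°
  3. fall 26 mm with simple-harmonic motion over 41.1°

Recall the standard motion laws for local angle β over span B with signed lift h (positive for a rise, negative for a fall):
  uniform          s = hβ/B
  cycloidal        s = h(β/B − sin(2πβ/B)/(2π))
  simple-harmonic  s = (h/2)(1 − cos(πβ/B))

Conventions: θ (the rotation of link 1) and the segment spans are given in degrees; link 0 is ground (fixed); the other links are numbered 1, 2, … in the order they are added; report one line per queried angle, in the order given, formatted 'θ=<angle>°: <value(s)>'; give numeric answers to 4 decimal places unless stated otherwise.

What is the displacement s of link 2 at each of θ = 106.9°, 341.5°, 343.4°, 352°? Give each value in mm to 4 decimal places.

segment 1 (0° to 61.2°, dwell): s unchanged at 0.0000
θ = 106.9° falls in segment 2 (61.2° to 318.9°, cycloidal, h = 26): β = 106.9 − 61.2 = 45.7°, B = 257.7°; Δs = 26·(0.1773 − sin(2π·0.1773)/(2π)) = 0.8966; s = 0.0000 + 0.8966 = 0.8966
segment 2 (61.2° to 318.9°, cycloidal, h = 26) is passed completely: s = 0.0000 + (26) = 26.0000
θ = 341.5° falls in segment 3 (318.9° to 360°, simple-harmonic, h = -26): β = 341.5 − 318.9 = 22.6°, B = 41.1°; Δs = -26/2·(1 − cos(π·0.5499)) = -15.0287; s = 26.0000 − 15.0287 = 10.9713
θ = 343.4° falls in segment 3 (318.9° to 360°, simple-harmonic, h = -26): β = 343.4 − 318.9 = 24.5°, B = 41.1°; Δs = -26/2·(1 − cos(π·0.5961)) = -16.8657; s = 26.0000 − 16.8657 = 9.1343
θ = 352° falls in segment 3 (318.9° to 360°, simple-harmonic, h = -26): β = 352 − 318.9 = 33.1°, B = 41.1°; Δs = -26/2·(1 − cos(π·0.8054)) = -23.6442; s = 26.0000 − 23.6442 = 2.3558

θ=106.9°: 0.8966
θ=341.5°: 10.9713
θ=343.4°: 9.1343
θ=352°: 2.3558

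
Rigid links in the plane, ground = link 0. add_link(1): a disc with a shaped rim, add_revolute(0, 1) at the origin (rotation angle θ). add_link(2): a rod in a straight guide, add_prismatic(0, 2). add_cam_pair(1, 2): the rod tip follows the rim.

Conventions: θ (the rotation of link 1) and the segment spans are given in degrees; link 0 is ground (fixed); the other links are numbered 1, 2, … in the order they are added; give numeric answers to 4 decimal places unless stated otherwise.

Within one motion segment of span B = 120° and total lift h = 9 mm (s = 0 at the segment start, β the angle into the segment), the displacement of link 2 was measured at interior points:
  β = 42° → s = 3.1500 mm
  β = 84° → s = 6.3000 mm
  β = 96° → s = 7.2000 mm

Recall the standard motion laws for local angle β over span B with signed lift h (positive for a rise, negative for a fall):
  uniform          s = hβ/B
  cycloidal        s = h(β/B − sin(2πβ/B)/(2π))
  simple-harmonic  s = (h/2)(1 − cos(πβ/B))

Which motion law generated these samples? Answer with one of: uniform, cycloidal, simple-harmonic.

candidates at β/B = r: uniform s = h·r (linear in β); cycloidal s = h·(r − sin(2πr)/(2π)); simple-harmonic s = (h/2)(1 − cos(πr))
β=42°: printed 3.1500 | uniform 3.1500, cycloidal 1.9912, simple-harmonic 2.4570
β=84°: printed 6.3000 | uniform 6.3000, cycloidal 7.6623, simple-harmonic 7.1450
β=96°: printed 7.2000 | uniform 7.2000, cycloidal 8.5623, simple-harmonic 8.1406
only one law matches every sample → uniform

uniform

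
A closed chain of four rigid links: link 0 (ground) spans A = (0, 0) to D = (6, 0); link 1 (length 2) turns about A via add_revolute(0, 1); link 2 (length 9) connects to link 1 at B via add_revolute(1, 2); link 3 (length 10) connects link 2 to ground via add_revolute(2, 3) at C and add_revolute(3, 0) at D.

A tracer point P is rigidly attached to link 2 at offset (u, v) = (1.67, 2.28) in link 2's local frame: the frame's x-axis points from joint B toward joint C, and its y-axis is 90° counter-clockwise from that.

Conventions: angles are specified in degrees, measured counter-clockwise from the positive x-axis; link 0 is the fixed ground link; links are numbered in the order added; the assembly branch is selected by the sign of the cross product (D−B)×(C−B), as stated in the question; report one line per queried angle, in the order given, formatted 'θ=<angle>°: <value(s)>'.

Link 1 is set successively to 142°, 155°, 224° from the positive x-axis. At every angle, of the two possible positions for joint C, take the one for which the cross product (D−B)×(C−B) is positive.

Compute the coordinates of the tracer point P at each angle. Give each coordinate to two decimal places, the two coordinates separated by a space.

A=(0,0), D=(6.00,0)
θ=142°: B = A + 2.00·(cos142°, sin142°) = (-1.5760, 1.2313)
θ=142°: |BD| = 7.6754
θ=142°: circle(B,9.00) ∩ circle(D,10.00): a=2.6000, h=8.6163
θ=142°:   candidates: C₊=(2.3726,9.3189) cross=66.134; C₋=(-0.3920,-7.6904) cross=-66.134
θ=142°:   branch + wants cross > 0 → take C=(2.3726,9.3189) (cross=66.134)
θ=142°: ex = (C−B)/|BC| = (0.4387,0.8986); ey = (-0.8986,0.4387)
θ=142°: P = B + 1.67·ex + 2.28·ey = (-2.8922,3.7323)
θ=155°: B = A + 2.00·(cos155°, sin155°) = (-1.8126, 0.8452)
θ=155°: |BD| = 7.8582
θ=155°: circle(B,9.00) ∩ circle(D,10.00): a=2.7202, h=8.5791
θ=155°:   candidates: C₊=(1.8146,9.0820) cross=67.416; C₋=(-0.0310,-7.9767) cross=-67.416
θ=155°:   branch + wants cross > 0 → take C=(1.8146,9.0820) (cross=67.416)
θ=155°: ex = (C−B)/|BC| = (0.4030,0.9152); ey = (-0.9152,0.4030)
θ=155°: P = B + 1.67·ex + 2.28·ey = (-3.2262,3.2925)
θ=224°: B = A + 2.00·(cos224°, sin224°) = (-1.4387, -1.3893)
θ=224°: |BD| = 7.5673
θ=224°: circle(B,9.00) ∩ circle(D,10.00): a=2.5283, h=8.6376
θ=224°:   candidates: C₊=(-0.5392,7.5656) cross=65.363; C₋=(2.6324,-9.4159) cross=-65.363
θ=224°:   branch + wants cross > 0 → take C=(-0.5392,7.5656) (cross=65.363)
θ=224°: ex = (C−B)/|BC| = (0.0999,0.9950); ey = (-0.9950,0.0999)
θ=224°: P = B + 1.67·ex + 2.28·ey = (-3.5404,0.5002)

θ=142°: -2.89 3.73
θ=155°: -3.23 3.29
θ=224°: -3.54 0.50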